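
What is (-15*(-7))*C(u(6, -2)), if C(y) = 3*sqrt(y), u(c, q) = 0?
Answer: 0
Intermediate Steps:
(-15*(-7))*C(u(6, -2)) = (-15*(-7))*(3*sqrt(0)) = 105*(3*0) = 105*0 = 0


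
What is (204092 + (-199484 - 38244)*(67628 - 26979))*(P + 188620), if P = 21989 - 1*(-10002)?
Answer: -2131808519643180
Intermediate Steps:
P = 31991 (P = 21989 + 10002 = 31991)
(204092 + (-199484 - 38244)*(67628 - 26979))*(P + 188620) = (204092 + (-199484 - 38244)*(67628 - 26979))*(31991 + 188620) = (204092 - 237728*40649)*220611 = (204092 - 9663405472)*220611 = -9663201380*220611 = -2131808519643180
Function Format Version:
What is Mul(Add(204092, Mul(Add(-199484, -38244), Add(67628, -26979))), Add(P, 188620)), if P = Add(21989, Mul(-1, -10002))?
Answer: -2131808519643180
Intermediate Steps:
P = 31991 (P = Add(21989, 10002) = 31991)
Mul(Add(204092, Mul(Add(-199484, -38244), Add(67628, -26979))), Add(P, 188620)) = Mul(Add(204092, Mul(Add(-199484, -38244), Add(67628, -26979))), Add(31991, 188620)) = Mul(Add(204092, Mul(-237728, 40649)), 220611) = Mul(Add(204092, -9663405472), 220611) = Mul(-9663201380, 220611) = -2131808519643180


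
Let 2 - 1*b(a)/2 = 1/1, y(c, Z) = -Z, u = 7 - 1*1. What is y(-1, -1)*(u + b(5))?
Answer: 8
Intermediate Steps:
u = 6 (u = 7 - 1 = 6)
b(a) = 2 (b(a) = 4 - 2/1 = 4 - 2*1 = 4 - 2 = 2)
y(-1, -1)*(u + b(5)) = (-1*(-1))*(6 + 2) = 1*8 = 8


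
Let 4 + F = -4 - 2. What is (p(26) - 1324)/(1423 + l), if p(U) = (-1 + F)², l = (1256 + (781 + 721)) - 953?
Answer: -401/1076 ≈ -0.37268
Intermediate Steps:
F = -10 (F = -4 + (-4 - 2) = -4 - 6 = -10)
l = 1805 (l = (1256 + 1502) - 953 = 2758 - 953 = 1805)
p(U) = 121 (p(U) = (-1 - 10)² = (-11)² = 121)
(p(26) - 1324)/(1423 + l) = (121 - 1324)/(1423 + 1805) = -1203/3228 = -1203*1/3228 = -401/1076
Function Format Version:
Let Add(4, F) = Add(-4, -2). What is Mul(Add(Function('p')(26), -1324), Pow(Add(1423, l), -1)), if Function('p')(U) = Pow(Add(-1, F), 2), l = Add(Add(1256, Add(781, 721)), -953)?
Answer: Rational(-401, 1076) ≈ -0.37268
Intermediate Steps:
F = -10 (F = Add(-4, Add(-4, -2)) = Add(-4, -6) = -10)
l = 1805 (l = Add(Add(1256, 1502), -953) = Add(2758, -953) = 1805)
Function('p')(U) = 121 (Function('p')(U) = Pow(Add(-1, -10), 2) = Pow(-11, 2) = 121)
Mul(Add(Function('p')(26), -1324), Pow(Add(1423, l), -1)) = Mul(Add(121, -1324), Pow(Add(1423, 1805), -1)) = Mul(-1203, Pow(3228, -1)) = Mul(-1203, Rational(1, 3228)) = Rational(-401, 1076)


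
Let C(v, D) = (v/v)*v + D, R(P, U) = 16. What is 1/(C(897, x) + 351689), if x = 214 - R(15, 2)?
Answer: 1/352784 ≈ 2.8346e-6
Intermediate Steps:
x = 198 (x = 214 - 1*16 = 214 - 16 = 198)
C(v, D) = D + v (C(v, D) = 1*v + D = v + D = D + v)
1/(C(897, x) + 351689) = 1/((198 + 897) + 351689) = 1/(1095 + 351689) = 1/352784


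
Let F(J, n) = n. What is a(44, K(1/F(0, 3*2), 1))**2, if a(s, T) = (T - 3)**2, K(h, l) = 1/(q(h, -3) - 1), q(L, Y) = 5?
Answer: 14641/256 ≈ 57.191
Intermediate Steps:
K(h, l) = 1/4 (K(h, l) = 1/(5 - 1) = 1/4)
a(s, T) = (-3 + T)**2
a(44, K(1/F(0, 3*2), 1))**2 = ((-3 + 1/4)**2)**2 = ((-11/4)**2)**2 = (121/16)**2 = 14641/256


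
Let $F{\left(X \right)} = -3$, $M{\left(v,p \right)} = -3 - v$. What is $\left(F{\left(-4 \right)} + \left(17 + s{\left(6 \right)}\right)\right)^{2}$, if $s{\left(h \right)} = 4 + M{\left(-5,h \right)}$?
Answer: $400$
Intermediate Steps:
$s{\left(h \right)} = 6$ ($s{\left(h \right)} = 4 - -2 = 4 + \left(-3 + 5\right) = 4 + 2 = 6$)
$\left(F{\left(-4 \right)} + \left(17 + s{\left(6 \right)}\right)\right)^{2} = \left(-3 + \left(17 + 6\right)\right)^{2} = \left(-3 + 23\right)^{2} = 20^{2} = 400$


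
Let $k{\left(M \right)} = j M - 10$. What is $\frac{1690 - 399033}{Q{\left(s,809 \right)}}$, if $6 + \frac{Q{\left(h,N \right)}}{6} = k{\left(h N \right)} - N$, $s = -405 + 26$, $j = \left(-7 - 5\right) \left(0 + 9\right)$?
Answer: $- \frac{397343}{198678978} \approx -0.0019999$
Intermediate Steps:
$j = -108$ ($j = \left(-12\right) 9 = -108$)
$s = -379$
$k{\left(M \right)} = -10 - 108 M$ ($k{\left(M \right)} = - 108 M - 10 = -10 - 108 M$)
$Q{\left(h,N \right)} = -96 - 6 N - 648 N h$ ($Q{\left(h,N \right)} = -36 + 6 \left(\left(-10 - 108 h N\right) - N\right) = -36 + 6 \left(\left(-10 - 108 N h\right) - N\right) = -36 + 6 \left(-10 - N - 108 N h\right) = -36 - \left(60 + 6 N + 648 N h\right) = -96 - 6 N - 648 N h$)
$\frac{1690 - 399033}{Q{\left(s,809 \right)}} = \frac{1690 - 399033}{-96 - 4854 - 524232 \left(-379\right)} = \frac{1690 - 399033}{-96 - 4854 + 198683928} = - \frac{397343}{198678978}$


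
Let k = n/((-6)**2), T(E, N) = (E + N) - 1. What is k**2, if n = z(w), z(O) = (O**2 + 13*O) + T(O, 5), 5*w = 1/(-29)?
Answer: 83156161/7072810000 ≈ 0.011757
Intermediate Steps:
w = -1/145 (w = (1/5)/(-29) = (1/5)*(-1/29) = -1/145 ≈ -0.0068966)
T(E, N) = -1 + E + N
z(O) = 4 + O**2 + 14*O (z(O) = (O**2 + 13*O) + (-1 + O + 5) = (O**2 + 13*O) + (4 + O) = 4 + O**2 + 14*O)
n = 82071/21025 (n = 4 + (-1/145)**2 + 14*(-1/145) = 4 + 1/21025 - 14/145 = 82071/21025 ≈ 3.9035)
k = 9119/84100 (k = 82071/(21025*((-6)**2)) = (82071/21025)/36 = (82071/21025)*(1/36) = 9119/84100 ≈ 0.10843)
k**2 = (9119/84100)**2 = 83156161/7072810000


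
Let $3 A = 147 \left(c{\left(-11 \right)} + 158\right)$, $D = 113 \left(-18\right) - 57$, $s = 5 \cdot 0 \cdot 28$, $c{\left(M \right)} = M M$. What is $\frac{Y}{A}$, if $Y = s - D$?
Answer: $\frac{697}{4557} \approx 0.15295$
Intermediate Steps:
$c{\left(M \right)} = M^{2}$
$s = 0$ ($s = 0 \cdot 28 = 0$)
$D = -2091$ ($D = -2034 - 57 = -2091$)
$Y = 2091$ ($Y = 0 - -2091 = 0 + 2091 = 2091$)
$A = 13671$ ($A = \frac{147 \left(\left(-11\right)^{2} + 158\right)}{3} = \frac{147 \left(121 + 158\right)}{3} = \frac{147 \cdot 279}{3} = \frac{1}{3} \cdot 41013 = 13671$)
$\frac{Y}{A} = \frac{2091}{13671} = 2091 \cdot \frac{1}{13671} = \frac{697}{4557}$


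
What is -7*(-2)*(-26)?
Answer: -364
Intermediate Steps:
-7*(-2)*(-26) = 14*(-26) = -364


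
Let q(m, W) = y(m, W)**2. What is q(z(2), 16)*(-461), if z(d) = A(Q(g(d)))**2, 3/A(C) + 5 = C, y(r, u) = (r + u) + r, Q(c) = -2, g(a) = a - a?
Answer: -296517044/2401 ≈ -1.2350e+5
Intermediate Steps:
g(a) = 0
y(r, u) = u + 2*r
A(C) = 3/(-5 + C)
z(d) = 9/49 (z(d) = (3/(-5 - 2))**2 = (3/(-7))**2 = (3*(-1/7))**2 = (-3/7)**2 = 9/49)
q(m, W) = (W + 2*m)**2
q(z(2), 16)*(-461) = (16 + 2*(9/49))**2*(-461) = (16 + 18/49)**2*(-461) = (802/49)**2*(-461) = (643204/2401)*(-461) = -296517044/2401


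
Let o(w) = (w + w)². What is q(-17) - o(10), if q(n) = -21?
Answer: -421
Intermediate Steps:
o(w) = 4*w² (o(w) = (2*w)² = 4*w²)
q(-17) - o(10) = -21 - 4*10² = -21 - 4*100 = -21 - 1*400 = -21 - 400 = -421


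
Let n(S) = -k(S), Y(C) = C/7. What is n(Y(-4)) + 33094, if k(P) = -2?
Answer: 33096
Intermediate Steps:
Y(C) = C/7 (Y(C) = C*(1/7) = C/7)
n(S) = 2 (n(S) = -1*(-2) = 2)
n(Y(-4)) + 33094 = 2 + 33094 = 33096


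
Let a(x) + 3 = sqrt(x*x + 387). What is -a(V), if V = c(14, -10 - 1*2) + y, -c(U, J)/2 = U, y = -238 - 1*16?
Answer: 3 - 3*sqrt(8879) ≈ -279.69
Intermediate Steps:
y = -254 (y = -238 - 16 = -254)
c(U, J) = -2*U
V = -282 (V = -2*14 - 254 = -28 - 254 = -282)
a(x) = -3 + sqrt(387 + x**2) (a(x) = -3 + sqrt(x*x + 387) = -3 + sqrt(x**2 + 387) = -3 + sqrt(387 + x**2))
-a(V) = -(-3 + sqrt(387 + (-282)**2)) = -(-3 + sqrt(387 + 79524)) = -(-3 + sqrt(79911)) = -(-3 + 3*sqrt(8879)) = 3 - 3*sqrt(8879)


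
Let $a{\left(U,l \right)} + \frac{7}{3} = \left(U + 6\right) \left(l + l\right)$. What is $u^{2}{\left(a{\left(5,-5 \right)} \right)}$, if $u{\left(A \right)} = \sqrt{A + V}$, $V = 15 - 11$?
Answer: $- \frac{325}{3} \approx -108.33$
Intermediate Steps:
$V = 4$ ($V = 15 - 11 = 4$)
$a{\left(U,l \right)} = - \frac{7}{3} + 2 l \left(6 + U\right)$ ($a{\left(U,l \right)} = - \frac{7}{3} + \left(U + 6\right) \left(l + l\right) = - \frac{7}{3} + \left(6 + U\right) 2 l = - \frac{7}{3} + 2 l \left(6 + U\right)$)
$u{\left(A \right)} = \sqrt{4 + A}$ ($u{\left(A \right)} = \sqrt{A + 4} = \sqrt{4 + A}$)
$u^{2}{\left(a{\left(5,-5 \right)} \right)} = \left(\sqrt{4 + \left(- \frac{7}{3} + 12 \left(-5\right) + 2 \cdot 5 \left(-5\right)\right)}\right)^{2} = \left(\sqrt{4 - \frac{337}{3}}\right)^{2} = \left(\sqrt{- \frac{325}{3}}\right)^{2} = \left(\frac{5 i \sqrt{39}}{3}\right)^{2} = - \frac{325}{3}$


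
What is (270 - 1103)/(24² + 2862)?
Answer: -833/3438 ≈ -0.24229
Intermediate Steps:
(270 - 1103)/(24² + 2862) = -833/(576 + 2862) = -833/3438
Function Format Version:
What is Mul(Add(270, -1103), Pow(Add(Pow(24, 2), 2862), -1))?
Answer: Rational(-833, 3438) ≈ -0.24229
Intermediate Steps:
Mul(Add(270, -1103), Pow(Add(Pow(24, 2), 2862), -1)) = Mul(-833, Pow(Add(576, 2862), -1)) = Mul(-833, Pow(3438, -1)) = Mul(-833, Rational(1, 3438)) = Rational(-833, 3438)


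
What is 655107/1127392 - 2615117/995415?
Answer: -2296158650459/1122222907680 ≈ -2.0461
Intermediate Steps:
655107/1127392 - 2615117/995415 = -2296158650459/1122222907680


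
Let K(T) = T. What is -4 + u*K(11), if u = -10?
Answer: -114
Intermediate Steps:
-4 + u*K(11) = -4 - 10*11 = -4 - 110 = -114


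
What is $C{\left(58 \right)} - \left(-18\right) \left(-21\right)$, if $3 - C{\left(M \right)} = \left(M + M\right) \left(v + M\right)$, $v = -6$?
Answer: $-6407$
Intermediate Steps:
$C{\left(M \right)} = 3 - 2 M \left(-6 + M\right)$ ($C{\left(M \right)} = 3 - \left(M + M\right) \left(-6 + M\right) = 3 - 2 M \left(-6 + M\right)$)
$C{\left(58 \right)} - \left(-18\right) \left(-21\right) = \left(3 - 2 \cdot 58^{2} + 12 \cdot 58\right) - \left(-18\right) \left(-21\right) = \left(3 - 6728 + 696\right) - 378 = -6029 - 378 = -6407$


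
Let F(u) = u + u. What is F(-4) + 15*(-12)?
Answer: -188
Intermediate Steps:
F(u) = 2*u
F(-4) + 15*(-12) = 2*(-4) + 15*(-12) = -8 - 180 = -188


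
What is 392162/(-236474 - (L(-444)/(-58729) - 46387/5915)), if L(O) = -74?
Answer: -136230033609670/82144095520177 ≈ -1.6584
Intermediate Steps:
392162/(-236474 - (L(-444)/(-58729) - 46387/5915)) = 392162/(-236474 - (-74/(-58729) - 46387/5915)) = 392162/(-236474 - (-74*(-1/58729) - 46387*1/5915)) = 392162/(-236474 - (74/58729 - 46387/5915)) = 392162/(-236474 - 1*(-2723824413/347382035)) = 392162/(-236474 + 2723824413/347382035) = 392162/(-82144095520177/347382035) = 392162*(-347382035/82144095520177) = -136230033609670/82144095520177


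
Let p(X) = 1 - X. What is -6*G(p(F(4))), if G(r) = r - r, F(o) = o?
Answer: 0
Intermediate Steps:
G(r) = 0
-6*G(p(F(4))) = -6*0 = 0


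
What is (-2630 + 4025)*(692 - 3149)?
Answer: -3427515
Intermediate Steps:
(-2630 + 4025)*(692 - 3149) = 1395*(-2457) = -3427515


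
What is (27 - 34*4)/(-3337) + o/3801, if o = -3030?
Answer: -3232267/4227979 ≈ -0.76449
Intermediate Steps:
(27 - 34*4)/(-3337) + o/3801 = (27 - 34*4)/(-3337) - 3030/3801 = (27 - 136)*(-1/3337) - 3030*1/3801 = -109*(-1/3337) - 1010/1267 = 109/3337 - 1010/1267 = -3232267/4227979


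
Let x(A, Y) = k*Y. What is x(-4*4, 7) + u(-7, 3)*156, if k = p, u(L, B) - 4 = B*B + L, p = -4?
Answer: 908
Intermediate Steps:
u(L, B) = 4 + L + B² (u(L, B) = 4 + (B*B + L) = 4 + (B² + L) = 4 + (L + B²) = 4 + L + B²)
k = -4
x(A, Y) = -4*Y
x(-4*4, 7) + u(-7, 3)*156 = -4*7 + (4 - 7 + 3²)*156 = -28 + (4 - 7 + 9)*156 = -28 + 6*156 = -28 + 936 = 908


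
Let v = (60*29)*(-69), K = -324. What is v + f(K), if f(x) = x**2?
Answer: -15084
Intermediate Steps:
v = -120060 (v = 1740*(-69) = -120060)
v + f(K) = -120060 + (-324)**2 = -120060 + 104976 = -15084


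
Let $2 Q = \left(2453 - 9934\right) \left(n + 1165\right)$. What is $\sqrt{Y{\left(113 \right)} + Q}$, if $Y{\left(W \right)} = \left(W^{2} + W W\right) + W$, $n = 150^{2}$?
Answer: $\frac{i \sqrt{353973126}}{2} \approx 9407.1 i$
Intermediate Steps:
$n = 22500$
$Y{\left(W \right)} = W + 2 W^{2}$ ($Y{\left(W \right)} = \left(W^{2} + W^{2}\right) + W = 2 W^{2} + W = W + 2 W^{2}$)
$Q = - \frac{177037865}{2}$ ($Q = \frac{\left(2453 - 9934\right) \left(22500 + 1165\right)}{2} = \frac{\left(-7481\right) 23665}{2} = \frac{1}{2} \left(-177037865\right) = - \frac{177037865}{2} \approx -8.8519 \cdot 10^{7}$)
$\sqrt{Y{\left(113 \right)} + Q} = \sqrt{113 \left(1 + 2 \cdot 113\right) - \frac{177037865}{2}} = \sqrt{113 \left(1 + 226\right) - \frac{177037865}{2}} = \sqrt{113 \cdot 227 - \frac{177037865}{2}} = \sqrt{25651 - \frac{177037865}{2}} = \sqrt{- \frac{176986563}{2}} = \frac{i \sqrt{353973126}}{2}$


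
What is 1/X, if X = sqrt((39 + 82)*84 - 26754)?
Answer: -I*sqrt(16590)/16590 ≈ -0.0077638*I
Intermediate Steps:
X = I*sqrt(16590) (X = sqrt(121*84 - 26754) = sqrt(10164 - 26754) = sqrt(-16590) = I*sqrt(16590) ≈ 128.8*I)
1/X = 1/(I*sqrt(16590)) = -I*sqrt(16590)/16590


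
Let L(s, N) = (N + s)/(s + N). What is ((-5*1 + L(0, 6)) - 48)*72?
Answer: -3744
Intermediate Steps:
L(s, N) = 1 (L(s, N) = (N + s)/(N + s) = 1)
((-5*1 + L(0, 6)) - 48)*72 = ((-5*1 + 1) - 48)*72 = ((-5 + 1) - 48)*72 = (-4 - 48)*72 = -52*72 = -3744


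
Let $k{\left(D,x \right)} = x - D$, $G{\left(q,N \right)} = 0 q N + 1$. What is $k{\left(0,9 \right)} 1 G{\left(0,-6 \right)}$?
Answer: $9$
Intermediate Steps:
$G{\left(q,N \right)} = 1$ ($G{\left(q,N \right)} = 0 N + 1 = 0 + 1 = 1$)
$k{\left(0,9 \right)} 1 G{\left(0,-6 \right)} = \left(9 - 0\right) 1 \cdot 1 = \left(9 + 0\right) 1 \cdot 1 = 9 \cdot 1 \cdot 1 = 9 \cdot 1 = 9$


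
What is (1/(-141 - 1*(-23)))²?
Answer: 1/13924 ≈ 7.1818e-5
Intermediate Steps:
(1/(-141 - 1*(-23)))² = (1/(-141 + 23))² = (1/(-118))² = (-1/118)² = 1/13924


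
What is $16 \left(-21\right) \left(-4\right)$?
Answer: $1344$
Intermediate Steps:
$16 \left(-21\right) \left(-4\right) = \left(-336\right) \left(-4\right) = 1344$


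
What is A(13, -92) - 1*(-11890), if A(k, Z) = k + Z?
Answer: 11811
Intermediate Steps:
A(k, Z) = Z + k
A(13, -92) - 1*(-11890) = (-92 + 13) - 1*(-11890) = -79 + 11890 = 11811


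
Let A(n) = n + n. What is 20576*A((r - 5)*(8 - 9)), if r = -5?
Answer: 411520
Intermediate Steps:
A(n) = 2*n
20576*A((r - 5)*(8 - 9)) = 20576*(2*((-5 - 5)*(8 - 9))) = 20576*(2*(-10*(-1))) = 20576*(2*10) = 20576*20 = 411520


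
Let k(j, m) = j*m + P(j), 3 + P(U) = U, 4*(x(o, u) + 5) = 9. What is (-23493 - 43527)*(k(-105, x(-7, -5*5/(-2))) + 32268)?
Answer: -2174715225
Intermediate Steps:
x(o, u) = -11/4 (x(o, u) = -5 + (1/4)*9 = -5 + 9/4 = -11/4)
P(U) = -3 + U
k(j, m) = -3 + j + j*m (k(j, m) = j*m + (-3 + j) = -3 + j + j*m)
(-23493 - 43527)*(k(-105, x(-7, -5*5/(-2))) + 32268) = (-23493 - 43527)*((-3 - 105 - 105*(-11/4)) + 32268) = -67020*((-3 - 105 + 1155/4) + 32268) = -67020*(723/4 + 32268) = -67020*129795/4 = -2174715225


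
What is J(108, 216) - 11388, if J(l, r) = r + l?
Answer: -11064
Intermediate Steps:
J(l, r) = l + r
J(108, 216) - 11388 = (108 + 216) - 11388 = 324 - 11388 = -11064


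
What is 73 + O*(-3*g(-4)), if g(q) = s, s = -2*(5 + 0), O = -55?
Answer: -1577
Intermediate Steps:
s = -10 (s = -2*5 = -10)
g(q) = -10
73 + O*(-3*g(-4)) = 73 - (-165)*(-10) = 73 - 55*30 = 73 - 1650 = -1577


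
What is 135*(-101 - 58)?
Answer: -21465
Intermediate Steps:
135*(-101 - 58) = 135*(-159) = -21465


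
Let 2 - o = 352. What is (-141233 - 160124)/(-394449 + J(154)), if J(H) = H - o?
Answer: 301357/393945 ≈ 0.76497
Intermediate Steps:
o = -350 (o = 2 - 1*352 = 2 - 352 = -350)
J(H) = 350 + H (J(H) = H - 1*(-350) = H + 350 = 350 + H)
(-141233 - 160124)/(-394449 + J(154)) = (-141233 - 160124)/(-394449 + (350 + 154)) = -301357/(-394449 + 504) = -301357/(-393945) = -301357*(-1/393945) = 301357/393945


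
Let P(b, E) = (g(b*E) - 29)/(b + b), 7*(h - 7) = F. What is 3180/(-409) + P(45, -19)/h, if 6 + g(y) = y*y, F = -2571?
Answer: -21650929/714114 ≈ -30.319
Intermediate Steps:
g(y) = -6 + y**2 (g(y) = -6 + y*y = -6 + y**2)
h = -2522/7 (h = 7 + (1/7)*(-2571) = 7 - 2571/7 = -2522/7 ≈ -360.29)
P(b, E) = (-35 + E**2*b**2)/(2*b) (P(b, E) = ((-6 + (b*E)**2) - 29)/(b + b) = ((-6 + (E*b)**2) - 29)/((2*b)) = ((-6 + E**2*b**2) - 29)*(1/(2*b)) = (-35 + E**2*b**2)*(1/(2*b)) = (-35 + E**2*b**2)/(2*b))
3180/(-409) + P(45, -19)/h = 3180/(-409) + ((1/2)*(-35 + (-19)**2*45**2)/45)/(-2522/7) = 3180*(-1/409) + ((1/2)*(1/45)*(-35 + 361*2025))*(-7/2522) = -3180/409 + ((1/2)*(1/45)*(-35 + 731025))*(-7/2522) = -3180/409 + ((1/2)*(1/45)*730990)*(-7/2522) = -3180/409 + (73099/9)*(-7/2522) = -3180/409 - 39361/1746 = -21650929/714114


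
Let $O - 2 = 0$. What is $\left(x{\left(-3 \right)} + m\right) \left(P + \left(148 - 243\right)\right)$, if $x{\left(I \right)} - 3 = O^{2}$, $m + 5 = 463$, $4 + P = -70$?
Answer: $-78585$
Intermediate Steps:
$P = -74$ ($P = -4 - 70 = -74$)
$m = 458$ ($m = -5 + 463 = 458$)
$O = 2$ ($O = 2 + 0 = 2$)
$x{\left(I \right)} = 7$ ($x{\left(I \right)} = 3 + 2^{2} = 3 + 4 = 7$)
$\left(x{\left(-3 \right)} + m\right) \left(P + \left(148 - 243\right)\right) = \left(7 + 458\right) \left(-74 + \left(148 - 243\right)\right) = 465 \left(-74 + \left(148 - 243\right)\right) = 465 \left(-74 - 95\right) = 465 \left(-169\right) = -78585$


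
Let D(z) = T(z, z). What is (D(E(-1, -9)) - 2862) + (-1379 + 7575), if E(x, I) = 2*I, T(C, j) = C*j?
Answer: 3658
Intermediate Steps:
D(z) = z**2 (D(z) = z*z = z**2)
(D(E(-1, -9)) - 2862) + (-1379 + 7575) = ((2*(-9))**2 - 2862) + (-1379 + 7575) = ((-18)**2 - 2862) + 6196 = (324 - 2862) + 6196 = -2538 + 6196 = 3658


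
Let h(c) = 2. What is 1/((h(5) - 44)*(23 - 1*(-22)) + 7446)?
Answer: 1/5556 ≈ 0.00017999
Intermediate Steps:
1/((h(5) - 44)*(23 - 1*(-22)) + 7446) = 1/((2 - 44)*(23 - 1*(-22)) + 7446) = 1/(-42*(23 + 22) + 7446) = 1/(-42*45 + 7446) = 1/(-1890 + 7446) = 1/5556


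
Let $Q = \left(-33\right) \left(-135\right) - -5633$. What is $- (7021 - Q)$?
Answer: $3067$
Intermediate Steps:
$Q = 10088$ ($Q = 4455 + 5633 = 10088$)
$- (7021 - Q) = - (7021 - 10088) = \left(-1\right) \left(-3067\right) = 3067$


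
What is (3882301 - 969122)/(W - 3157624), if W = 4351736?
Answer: 2913179/1194112 ≈ 2.4396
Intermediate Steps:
(3882301 - 969122)/(W - 3157624) = (3882301 - 969122)/(4351736 - 3157624) = 2913179/1194112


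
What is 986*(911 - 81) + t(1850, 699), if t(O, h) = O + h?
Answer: 820929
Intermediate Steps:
986*(911 - 81) + t(1850, 699) = 986*(911 - 81) + (1850 + 699) = 986*830 + 2549 = 818380 + 2549 = 820929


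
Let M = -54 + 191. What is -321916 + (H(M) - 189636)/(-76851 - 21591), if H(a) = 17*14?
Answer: -15844932737/49221 ≈ -3.2191e+5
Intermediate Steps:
M = 137
H(a) = 238
-321916 + (H(M) - 189636)/(-76851 - 21591) = -321916 + (238 - 189636)/(-76851 - 21591) = -321916 - 189398/(-98442) = -321916 - 189398*(-1/98442) = -321916 + 94699/49221 = -15844932737/49221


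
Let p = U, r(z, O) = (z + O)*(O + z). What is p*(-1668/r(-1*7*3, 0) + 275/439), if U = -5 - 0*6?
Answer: 1018295/64533 ≈ 15.779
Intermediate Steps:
r(z, O) = (O + z)² (r(z, O) = (O + z)*(O + z) = (O + z)²)
U = -5 (U = -5 - 1*0 = -5 + 0 = -5)
p = -5
p*(-1668/r(-1*7*3, 0) + 275/439) = -5*(-1668/(0 - 1*7*3)² + 275/439) = -5*(-1668/(0 - 7*3)² + 275*(1/439)) = -5*(-1668/(0 - 21)² + 275/439) = -5*(-1668/((-21)²) + 275/439) = -5*(-1668/441 + 275/439) = -5*(-1668*1/441 + 275/439) = -5*(-556/147 + 275/439) = -5*(-203659/64533) = 1018295/64533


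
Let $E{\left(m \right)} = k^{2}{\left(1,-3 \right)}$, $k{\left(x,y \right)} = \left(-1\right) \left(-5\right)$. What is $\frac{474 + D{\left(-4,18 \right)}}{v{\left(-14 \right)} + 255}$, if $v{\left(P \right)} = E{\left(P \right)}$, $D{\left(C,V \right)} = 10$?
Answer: $\frac{121}{70} \approx 1.7286$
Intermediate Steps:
$k{\left(x,y \right)} = 5$
$E{\left(m \right)} = 25$ ($E{\left(m \right)} = 5^{2} = 25$)
$v{\left(P \right)} = 25$
$\frac{474 + D{\left(-4,18 \right)}}{v{\left(-14 \right)} + 255} = \frac{474 + 10}{25 + 255} = \frac{484}{280} = 484 \cdot \frac{1}{280} = \frac{121}{70}$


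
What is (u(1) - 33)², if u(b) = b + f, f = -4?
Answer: 1296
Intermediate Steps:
u(b) = -4 + b (u(b) = b - 4 = -4 + b)
(u(1) - 33)² = ((-4 + 1) - 33)² = (-3 - 33)² = (-36)² = 1296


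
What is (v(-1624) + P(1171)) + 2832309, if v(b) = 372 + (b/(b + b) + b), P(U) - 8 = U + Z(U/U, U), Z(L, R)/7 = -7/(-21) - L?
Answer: 16993391/6 ≈ 2.8322e+6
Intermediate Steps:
Z(L, R) = 7/3 - 7*L (Z(L, R) = 7*(-7/(-21) - L) = 7*(-7*(-1/21) - L) = 7*(1/3 - L) = 7/3 - 7*L)
P(U) = 10/3 + U (P(U) = 8 + (U + (7/3 - 7*U/U)) = 8 + (U + (7/3 - 7*1)) = 8 + (U + (7/3 - 7)) = 8 + (U - 14/3) = 8 + (-14/3 + U) = 10/3 + U)
v(b) = 745/2 + b (v(b) = 372 + (b/((2*b)) + b) = 372 + ((1/(2*b))*b + b) = 372 + (1/2 + b) = 745/2 + b)
(v(-1624) + P(1171)) + 2832309 = ((745/2 - 1624) + (10/3 + 1171)) + 2832309 = (-2503/2 + 3523/3) + 2832309 = -463/6 + 2832309 = 16993391/6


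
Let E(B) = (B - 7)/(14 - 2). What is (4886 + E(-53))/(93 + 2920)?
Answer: 4881/3013 ≈ 1.6200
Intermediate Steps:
E(B) = -7/12 + B/12 (E(B) = (-7 + B)/12 = (-7 + B)*(1/12) = -7/12 + B/12)
(4886 + E(-53))/(93 + 2920) = (4886 + (-7/12 + (1/12)*(-53)))/(93 + 2920) = (4886 + (-7/12 - 53/12))/3013 = (4886 - 5)*(1/3013) = 4881*(1/3013) = 4881/3013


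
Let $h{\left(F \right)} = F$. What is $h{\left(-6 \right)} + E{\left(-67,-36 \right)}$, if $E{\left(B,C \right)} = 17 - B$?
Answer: $78$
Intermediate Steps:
$h{\left(-6 \right)} + E{\left(-67,-36 \right)} = -6 + \left(17 - -67\right) = -6 + \left(17 + 67\right) = -6 + 84 = 78$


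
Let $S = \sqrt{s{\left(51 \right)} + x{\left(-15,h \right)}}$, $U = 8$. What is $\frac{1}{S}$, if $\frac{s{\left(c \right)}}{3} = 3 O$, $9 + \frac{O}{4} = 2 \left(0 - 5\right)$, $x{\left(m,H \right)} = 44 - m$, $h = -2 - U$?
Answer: $- \frac{i}{25} \approx - 0.04 i$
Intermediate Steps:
$h = -10$ ($h = -2 - 8 = -10$)
$O = -76$ ($O = -36 + 4 \cdot 2 \left(0 - 5\right) = -36 + 4 \cdot 2 \left(-5\right) = -36 + 4 \left(-10\right) = -36 - 40 = -76$)
$s{\left(c \right)} = -684$ ($s{\left(c \right)} = 3 \cdot 3 \left(-76\right) = 3 \left(-228\right) = -684$)
$S = 25 i$ ($S = \sqrt{-684 + \left(44 - -15\right)} = \sqrt{-684 + \left(44 + 15\right)} = \sqrt{-684 + 59} = \sqrt{-625} = 25 i \approx 25.0 i$)
$\frac{1}{S} = \frac{1}{25 i} = - \frac{i}{25}$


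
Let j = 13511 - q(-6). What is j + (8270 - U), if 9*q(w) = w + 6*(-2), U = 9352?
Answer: 12431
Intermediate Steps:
q(w) = -4/3 + w/9 (q(w) = (w + 6*(-2))/9 = (w - 12)/9 = (-12 + w)/9 = -4/3 + w/9)
j = 13513 (j = 13511 - (-4/3 + (⅑)*(-6)) = 13511 - (-4/3 - ⅔) = 13511 - 1*(-2) = 13511 + 2 = 13513)
j + (8270 - U) = 13513 + (8270 - 1*9352) = 13513 + (8270 - 9352) = 13513 - 1082 = 12431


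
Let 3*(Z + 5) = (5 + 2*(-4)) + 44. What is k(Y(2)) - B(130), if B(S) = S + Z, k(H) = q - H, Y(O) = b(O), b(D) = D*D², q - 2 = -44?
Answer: -566/3 ≈ -188.67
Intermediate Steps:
q = -42 (q = 2 - 44 = -42)
b(D) = D³
Y(O) = O³
Z = 26/3 (Z = -5 + ((5 + 2*(-4)) + 44)/3 = -5 + ((5 - 8) + 44)/3 = -5 + (-3 + 44)/3 = -5 + (⅓)*41 = -5 + 41/3 = 26/3 ≈ 8.6667)
k(H) = -42 - H
B(S) = 26/3 + S (B(S) = S + 26/3 = 26/3 + S)
k(Y(2)) - B(130) = (-42 - 1*2³) - (26/3 + 130) = (-42 - 1*8) - 1*416/3 = (-42 - 8) - 416/3 = -50 - 416/3 = -566/3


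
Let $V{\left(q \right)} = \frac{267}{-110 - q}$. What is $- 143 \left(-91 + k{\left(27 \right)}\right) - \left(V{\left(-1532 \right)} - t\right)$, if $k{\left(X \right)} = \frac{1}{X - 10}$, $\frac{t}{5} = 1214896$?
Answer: $\frac{49052949299}{8058} \approx 6.0875 \cdot 10^{6}$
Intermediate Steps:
$t = 6074480$ ($t = 5 \cdot 1214896 = 6074480$)
$k{\left(X \right)} = \frac{1}{-10 + X}$
$- 143 \left(-91 + k{\left(27 \right)}\right) - \left(V{\left(-1532 \right)} - t\right) = - 143 \left(-91 + \frac{1}{-10 + 27}\right) - \left(- \frac{267}{110 - 1532} - 6074480\right) = - 143 \left(-91 + \frac{1}{17}\right) - \left(- \frac{267}{-1422} - 6074480\right) = - 143 \left(-91 + \frac{1}{17}\right) - \left(\left(-267\right) \left(- \frac{1}{1422}\right) - 6074480\right) = \left(-143\right) \left(- \frac{1546}{17}\right) - \left(\frac{89}{474} - 6074480\right) = \frac{221078}{17} - - \frac{2879303431}{474} = \frac{221078}{17} + \frac{2879303431}{474} = \frac{49052949299}{8058}$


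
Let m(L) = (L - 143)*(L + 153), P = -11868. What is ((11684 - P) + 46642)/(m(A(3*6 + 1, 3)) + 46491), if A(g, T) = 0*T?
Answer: 11699/4102 ≈ 2.8520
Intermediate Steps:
A(g, T) = 0
m(L) = (-143 + L)*(153 + L)
((11684 - P) + 46642)/(m(A(3*6 + 1, 3)) + 46491) = ((11684 - 1*(-11868)) + 46642)/((-21879 + 0² + 10*0) + 46491) = ((11684 + 11868) + 46642)/((-21879 + 0 + 0) + 46491) = (23552 + 46642)/(-21879 + 46491) = 70194/24612 = 70194*(1/24612) = 11699/4102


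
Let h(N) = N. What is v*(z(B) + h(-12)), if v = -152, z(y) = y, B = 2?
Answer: 1520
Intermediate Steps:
v*(z(B) + h(-12)) = -152*(2 - 12) = -152*(-10) = 1520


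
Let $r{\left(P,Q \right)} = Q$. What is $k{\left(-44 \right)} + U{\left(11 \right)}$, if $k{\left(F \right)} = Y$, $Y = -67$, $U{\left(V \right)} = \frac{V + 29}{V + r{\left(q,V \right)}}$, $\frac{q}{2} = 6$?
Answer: $- \frac{717}{11} \approx -65.182$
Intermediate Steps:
$q = 12$ ($q = 2 \cdot 6 = 12$)
$U{\left(V \right)} = \frac{29 + V}{2 V}$ ($U{\left(V \right)} = \frac{V + 29}{V + V} = \frac{29 + V}{2 V}$)
$k{\left(F \right)} = -67$
$k{\left(-44 \right)} + U{\left(11 \right)} = -67 + \frac{29 + 11}{2 \cdot 11} = -67 + \frac{1}{2} \cdot \frac{1}{11} \cdot 40 = -67 + \frac{20}{11} = - \frac{717}{11}$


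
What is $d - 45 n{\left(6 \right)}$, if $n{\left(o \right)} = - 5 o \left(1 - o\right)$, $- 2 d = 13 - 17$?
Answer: $-6748$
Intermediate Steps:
$d = 2$ ($d = - \frac{13 - 17}{2} = \left(- \frac{1}{2}\right) \left(-4\right) = 2$)
$n{\left(o \right)} = - 5 o \left(1 - o\right)$
$d - 45 n{\left(6 \right)} = 2 - 45 \cdot 5 \cdot 6 \left(-1 + 6\right) = 2 - 45 \cdot 5 \cdot 6 \cdot 5 = 2 - 6750 = -6748$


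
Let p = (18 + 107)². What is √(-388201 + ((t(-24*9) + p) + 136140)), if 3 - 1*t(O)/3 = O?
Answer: I*√235779 ≈ 485.57*I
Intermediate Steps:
t(O) = 9 - 3*O
p = 15625 (p = 125² = 15625)
√(-388201 + ((t(-24*9) + p) + 136140)) = √(-388201 + (((9 - (-72)*9) + 15625) + 136140)) = √(-388201 + (((9 - 3*(-216)) + 15625) + 136140)) = √(-388201 + (((9 + 648) + 15625) + 136140)) = √(-388201 + ((657 + 15625) + 136140)) = √(-388201 + (16282 + 136140)) = √(-388201 + 152422) = √(-235779) = I*√235779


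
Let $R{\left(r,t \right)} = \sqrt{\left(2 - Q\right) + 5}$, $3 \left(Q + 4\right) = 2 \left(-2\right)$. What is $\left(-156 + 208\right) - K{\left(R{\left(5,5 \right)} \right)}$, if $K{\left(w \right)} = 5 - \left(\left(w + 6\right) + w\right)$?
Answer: $53 + \frac{2 \sqrt{111}}{3} \approx 60.024$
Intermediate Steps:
$Q = - \frac{16}{3}$ ($Q = -4 + \frac{2 \left(-2\right)}{3} = -4 + \frac{1}{3} \left(-4\right) = -4 - \frac{4}{3} = - \frac{16}{3} \approx -5.3333$)
$R{\left(r,t \right)} = \frac{\sqrt{111}}{3}$ ($R{\left(r,t \right)} = \sqrt{\left(2 - - \frac{16}{3}\right) + 5} = \sqrt{\left(2 + \frac{16}{3}\right) + 5} = \sqrt{\frac{22}{3} + 5} = \sqrt{\frac{37}{3}} = \frac{\sqrt{111}}{3}$)
$K{\left(w \right)} = -1 - 2 w$ ($K{\left(w \right)} = 5 - \left(\left(6 + w\right) + w\right) = 5 - \left(6 + 2 w\right) = -1 - 2 w$)
$\left(-156 + 208\right) - K{\left(R{\left(5,5 \right)} \right)} = \left(-156 + 208\right) - \left(-1 - 2 \frac{\sqrt{111}}{3}\right) = 52 - \left(-1 - \frac{2 \sqrt{111}}{3}\right) = 52 + \left(1 + \frac{2 \sqrt{111}}{3}\right) = 53 + \frac{2 \sqrt{111}}{3}$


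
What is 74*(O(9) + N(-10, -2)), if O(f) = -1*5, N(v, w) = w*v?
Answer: 1110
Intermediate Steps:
N(v, w) = v*w
O(f) = -5
74*(O(9) + N(-10, -2)) = 74*(-5 - 10*(-2)) = 74*(-5 + 20) = 74*15 = 1110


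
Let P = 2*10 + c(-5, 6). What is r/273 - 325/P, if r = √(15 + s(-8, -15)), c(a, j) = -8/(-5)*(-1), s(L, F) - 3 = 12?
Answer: -1625/92 + √30/273 ≈ -17.643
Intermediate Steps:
s(L, F) = 15 (s(L, F) = 3 + 12 = 15)
c(a, j) = -8/5 (c(a, j) = -8*(-1)/5*(-1) = -2*(-⅘)*(-1) = (8/5)*(-1) = -8/5)
r = √30 (r = √(15 + 15) = √30 ≈ 5.4772)
P = 92/5 (P = 2*10 - 8/5 = 20 - 8/5 = 92/5 ≈ 18.400)
r/273 - 325/P = √30/273 - 325/92/5 = √30*(1/273) - 325*5/92 = √30/273 - 1625/92 = -1625/92 + √30/273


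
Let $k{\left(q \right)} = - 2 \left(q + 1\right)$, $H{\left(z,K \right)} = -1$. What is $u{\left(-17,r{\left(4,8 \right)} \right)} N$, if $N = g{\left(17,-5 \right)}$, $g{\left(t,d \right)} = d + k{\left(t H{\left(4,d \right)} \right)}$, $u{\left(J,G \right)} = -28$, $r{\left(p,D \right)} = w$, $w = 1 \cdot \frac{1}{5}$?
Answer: $-756$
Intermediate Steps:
$w = \frac{1}{5}$ ($w = 1 \cdot \frac{1}{5} = \frac{1}{5} \approx 0.2$)
$r{\left(p,D \right)} = \frac{1}{5}$
$k{\left(q \right)} = -2 - 2 q$ ($k{\left(q \right)} = - 2 \left(1 + q\right) = -2 - 2 q$)
$g{\left(t,d \right)} = -2 + d + 2 t$ ($g{\left(t,d \right)} = d - \left(2 + 2 t \left(-1\right)\right) = d - \left(2 + 2 \left(- t\right)\right) = d + \left(-2 + 2 t\right) = -2 + d + 2 t$)
$N = 27$ ($N = -2 - 5 + 2 \cdot 17 = -2 - 5 + 34 = 27$)
$u{\left(-17,r{\left(4,8 \right)} \right)} N = \left(-28\right) 27 = -756$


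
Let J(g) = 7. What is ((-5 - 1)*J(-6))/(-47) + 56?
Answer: 2674/47 ≈ 56.894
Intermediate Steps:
((-5 - 1)*J(-6))/(-47) + 56 = ((-5 - 1)*7)/(-47) + 56 = -6*7*(-1/47) + 56 = -42*(-1/47) + 56 = 42/47 + 56 = 2674/47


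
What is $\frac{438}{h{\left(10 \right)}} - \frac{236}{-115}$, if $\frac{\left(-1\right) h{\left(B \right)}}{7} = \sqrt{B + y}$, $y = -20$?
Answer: $\frac{236}{115} + \frac{219 i \sqrt{10}}{35} \approx 2.0522 + 19.787 i$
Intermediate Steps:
$h{\left(B \right)} = - 7 \sqrt{-20 + B}$ ($h{\left(B \right)} = - 7 \sqrt{B - 20} = - 7 \sqrt{-20 + B}$)
$\frac{438}{h{\left(10 \right)}} - \frac{236}{-115} = \frac{438}{\left(-7\right) \sqrt{-20 + 10}} - \frac{236}{-115} = \frac{438}{\left(-7\right) \sqrt{-10}} - - \frac{236}{115} = \frac{438}{\left(-7\right) i \sqrt{10}} + \frac{236}{115} = 438 \frac{i \sqrt{10}}{70} + \frac{236}{115} = \frac{219 i \sqrt{10}}{35} + \frac{236}{115} = \frac{236}{115} + \frac{219 i \sqrt{10}}{35}$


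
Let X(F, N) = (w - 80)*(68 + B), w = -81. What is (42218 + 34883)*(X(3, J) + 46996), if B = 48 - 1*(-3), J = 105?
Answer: 2146260537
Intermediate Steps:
B = 51 (B = 48 + 3 = 51)
X(F, N) = -19159 (X(F, N) = (-81 - 80)*(68 + 51) = -161*119 = -19159)
(42218 + 34883)*(X(3, J) + 46996) = (42218 + 34883)*(-19159 + 46996) = 77101*27837 = 2146260537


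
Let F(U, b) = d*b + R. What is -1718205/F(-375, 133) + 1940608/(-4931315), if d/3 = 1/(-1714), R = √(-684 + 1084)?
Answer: -14522805043271198/167077883515 ≈ -86922.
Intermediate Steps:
R = 20 (R = √400 = 20)
d = -3/1714 (d = 3/(-1714) = 3*(-1/1714) = -3/1714 ≈ -0.0017503)
F(U, b) = 20 - 3*b/1714 (F(U, b) = -3*b/1714 + 20 = 20 - 3*b/1714)
-1718205/F(-375, 133) + 1940608/(-4931315) = -1718205/(20 - 3/1714*133) + 1940608/(-4931315) = -1718205/(20 - 399/1714) + 1940608*(-1/4931315) = -1718205/33881/1714 - 1940608/4931315 = -1718205*1714/33881 - 1940608/4931315 = -2945003370/33881 - 1940608/4931315 = -14522805043271198/167077883515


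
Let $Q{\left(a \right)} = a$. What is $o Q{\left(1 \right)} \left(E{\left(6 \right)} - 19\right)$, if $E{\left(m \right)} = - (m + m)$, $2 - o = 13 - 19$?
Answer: $-248$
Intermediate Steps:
$o = 8$ ($o = 2 - \left(13 - 19\right) = 2 - -6 = 2 + 6 = 8$)
$E{\left(m \right)} = - 2 m$
$o Q{\left(1 \right)} \left(E{\left(6 \right)} - 19\right) = 8 \cdot 1 \left(\left(-2\right) 6 - 19\right) = 8 \left(-12 - 19\right) = 8 \left(-31\right) = -248$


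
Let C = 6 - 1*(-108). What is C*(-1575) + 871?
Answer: -178679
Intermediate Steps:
C = 114 (C = 6 + 108 = 114)
C*(-1575) + 871 = 114*(-1575) + 871 = -179550 + 871 = -178679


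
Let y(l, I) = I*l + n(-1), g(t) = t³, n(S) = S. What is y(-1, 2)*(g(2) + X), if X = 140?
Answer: -444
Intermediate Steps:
y(l, I) = -1 + I*l (y(l, I) = I*l - 1 = -1 + I*l)
y(-1, 2)*(g(2) + X) = (-1 + 2*(-1))*(2³ + 140) = (-1 - 2)*(8 + 140) = -3*148 = -444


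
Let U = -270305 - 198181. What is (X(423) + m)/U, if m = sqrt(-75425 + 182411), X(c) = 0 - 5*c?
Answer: 235/52054 - sqrt(106986)/468486 ≈ 0.0038164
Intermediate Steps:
X(c) = -5*c
U = -468486
m = sqrt(106986) ≈ 327.09
(X(423) + m)/U = (-5*423 + sqrt(106986))/(-468486) = (-2115 + sqrt(106986))*(-1/468486) = 235/52054 - sqrt(106986)/468486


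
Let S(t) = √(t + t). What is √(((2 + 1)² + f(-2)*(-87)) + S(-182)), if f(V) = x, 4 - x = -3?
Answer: √(-600 + 2*I*√91) ≈ 0.3894 + 24.498*I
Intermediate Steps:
x = 7 (x = 4 - 1*(-3) = 4 + 3 = 7)
f(V) = 7
S(t) = √2*√t (S(t) = √(2*t) = √2*√t)
√(((2 + 1)² + f(-2)*(-87)) + S(-182)) = √(((2 + 1)² + 7*(-87)) + √2*√(-182)) = √((3² - 609) + √2*(I*√182)) = √((9 - 609) + 2*I*√91) = √(-600 + 2*I*√91)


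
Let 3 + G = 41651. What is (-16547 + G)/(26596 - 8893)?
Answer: 2789/1967 ≈ 1.4179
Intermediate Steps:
G = 41648 (G = -3 + 41651 = 41648)
(-16547 + G)/(26596 - 8893) = (-16547 + 41648)/(26596 - 8893) = 25101/17703 = 25101*(1/17703) = 2789/1967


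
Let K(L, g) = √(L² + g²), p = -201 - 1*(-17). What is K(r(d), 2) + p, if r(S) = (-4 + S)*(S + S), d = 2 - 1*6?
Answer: -184 + 10*√41 ≈ -119.97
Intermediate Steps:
p = -184 (p = -201 + 17 = -184)
d = -4 (d = 2 - 6 = -4)
r(S) = 2*S*(-4 + S) (r(S) = (-4 + S)*(2*S) = 2*S*(-4 + S))
K(r(d), 2) + p = √((2*(-4)*(-4 - 4))² + 2²) - 184 = √((2*(-4)*(-8))² + 4) - 184 = √(64² + 4) - 184 = √(4096 + 4) - 184 = √4100 - 184 = 10*√41 - 184 = -184 + 10*√41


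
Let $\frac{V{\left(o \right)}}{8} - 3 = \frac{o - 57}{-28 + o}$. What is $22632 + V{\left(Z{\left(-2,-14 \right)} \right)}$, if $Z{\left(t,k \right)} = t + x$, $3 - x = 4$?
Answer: $\frac{702816}{31} \approx 22671.0$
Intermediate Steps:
$x = -1$ ($x = 3 - 4 = -1$)
$Z{\left(t,k \right)} = -1 + t$ ($Z{\left(t,k \right)} = t - 1 = -1 + t$)
$V{\left(o \right)} = 24 + \frac{8 \left(-57 + o\right)}{-28 + o}$ ($V{\left(o \right)} = 24 + 8 \frac{o - 57}{-28 + o} = 24 + 8 \frac{-57 + o}{-28 + o} = 24 + \frac{8 \left(-57 + o\right)}{-28 + o}$)
$22632 + V{\left(Z{\left(-2,-14 \right)} \right)} = 22632 + \frac{8 \left(-141 + 4 \left(-1 - 2\right)\right)}{-28 - 3} = 22632 + \frac{8 \left(-141 + 4 \left(-3\right)\right)}{-28 - 3} = 22632 + \frac{8 \left(-141 - 12\right)}{-31} = 22632 + 8 \left(- \frac{1}{31}\right) \left(-153\right) = 22632 + \frac{1224}{31} = \frac{702816}{31}$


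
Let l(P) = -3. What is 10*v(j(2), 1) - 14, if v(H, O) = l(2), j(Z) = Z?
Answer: -44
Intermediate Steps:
v(H, O) = -3
10*v(j(2), 1) - 14 = 10*(-3) - 14 = -30 - 14 = -44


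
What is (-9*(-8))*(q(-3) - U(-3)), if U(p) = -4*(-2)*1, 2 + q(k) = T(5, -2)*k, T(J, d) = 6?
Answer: -2016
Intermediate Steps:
q(k) = -2 + 6*k
U(p) = 8 (U(p) = 8*1 = 8)
(-9*(-8))*(q(-3) - U(-3)) = (-9*(-8))*((-2 + 6*(-3)) - 1*8) = 72*((-2 - 18) - 8) = 72*(-20 - 8) = 72*(-28) = -2016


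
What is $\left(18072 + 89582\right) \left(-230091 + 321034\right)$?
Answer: $9790377722$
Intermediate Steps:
$\left(18072 + 89582\right) \left(-230091 + 321034\right) = 107654 \cdot 90943 = 9790377722$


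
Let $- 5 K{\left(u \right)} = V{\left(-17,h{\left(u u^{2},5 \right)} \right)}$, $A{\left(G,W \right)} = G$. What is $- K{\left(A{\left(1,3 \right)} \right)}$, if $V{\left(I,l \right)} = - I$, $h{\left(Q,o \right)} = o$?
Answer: $\frac{17}{5} \approx 3.4$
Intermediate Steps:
$K{\left(u \right)} = - \frac{17}{5}$ ($K{\left(u \right)} = - \frac{\left(-1\right) \left(-17\right)}{5} = \left(- \frac{1}{5}\right) 17 = - \frac{17}{5}$)
$- K{\left(A{\left(1,3 \right)} \right)} = \left(-1\right) \left(- \frac{17}{5}\right) = \frac{17}{5}$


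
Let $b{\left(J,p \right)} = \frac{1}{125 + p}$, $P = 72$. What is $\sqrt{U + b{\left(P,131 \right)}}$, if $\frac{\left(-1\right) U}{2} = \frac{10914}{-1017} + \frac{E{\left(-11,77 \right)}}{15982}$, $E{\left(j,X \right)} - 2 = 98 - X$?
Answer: $\frac{\sqrt{40323239563169337}}{43343184} \approx 4.6329$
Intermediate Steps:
$E{\left(j,X \right)} = 100 - X$ ($E{\left(j,X \right)} = 2 - \left(-98 + X\right) = 100 - X$)
$U = \frac{58134719}{2708949}$ ($U = - 2 \left(\frac{10914}{-1017} + \frac{100 - 77}{15982}\right) = - 2 \left(10914 \left(- \frac{1}{1017}\right) + \left(100 - 77\right) \frac{1}{15982}\right) = - 2 \left(- \frac{3638}{339} + 23 \cdot \frac{1}{15982}\right) = - 2 \left(- \frac{3638}{339} + \frac{23}{15982}\right) = \left(-2\right) \left(- \frac{58134719}{5417898}\right) = \frac{58134719}{2708949} \approx 21.46$)
$\sqrt{U + b{\left(P,131 \right)}} = \sqrt{\frac{58134719}{2708949} + \frac{1}{125 + 131}} = \sqrt{\frac{58134719}{2708949} + \frac{1}{256}} = \sqrt{\frac{14885197013}{693490944}} = \frac{\sqrt{40323239563169337}}{43343184}$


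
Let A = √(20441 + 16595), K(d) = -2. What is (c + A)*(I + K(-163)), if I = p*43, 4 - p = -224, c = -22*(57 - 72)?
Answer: 3234660 + 19604*√9259 ≈ 5.1210e+6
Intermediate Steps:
c = 330 (c = -22*(-15) = 330)
p = 228 (p = 4 - 1*(-224) = 4 + 224 = 228)
A = 2*√9259 (A = √37036 = 2*√9259 ≈ 192.45)
I = 9804 (I = 228*43 = 9804)
(c + A)*(I + K(-163)) = (330 + 2*√9259)*(9804 - 2) = (330 + 2*√9259)*9802 = 3234660 + 19604*√9259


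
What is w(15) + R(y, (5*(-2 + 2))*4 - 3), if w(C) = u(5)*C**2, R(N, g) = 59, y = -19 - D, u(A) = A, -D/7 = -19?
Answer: 1184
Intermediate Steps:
D = 133 (D = -7*(-19) = 133)
y = -152 (y = -19 - 1*133 = -19 - 133 = -152)
w(C) = 5*C**2
w(15) + R(y, (5*(-2 + 2))*4 - 3) = 5*15**2 + 59 = 5*225 + 59 = 1125 + 59 = 1184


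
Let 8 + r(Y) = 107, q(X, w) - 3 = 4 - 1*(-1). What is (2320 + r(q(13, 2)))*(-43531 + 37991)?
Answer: -13401260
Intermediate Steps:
q(X, w) = 8 (q(X, w) = 3 + (4 - 1*(-1)) = 3 + (4 + 1) = 3 + 5 = 8)
r(Y) = 99 (r(Y) = -8 + 107 = 99)
(2320 + r(q(13, 2)))*(-43531 + 37991) = (2320 + 99)*(-43531 + 37991) = 2419*(-5540) = -13401260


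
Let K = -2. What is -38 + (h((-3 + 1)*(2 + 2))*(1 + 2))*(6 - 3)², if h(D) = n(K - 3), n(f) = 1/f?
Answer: -217/5 ≈ -43.400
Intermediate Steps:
h(D) = -⅕ (h(D) = 1/(-2 - 3) = 1/(-5) = -⅕)
-38 + (h((-3 + 1)*(2 + 2))*(1 + 2))*(6 - 3)² = -38 + (-(1 + 2)/5)*(6 - 3)² = -38 - ⅕*3*3² = -38 - ⅗*9 = -38 - 27/5 = -217/5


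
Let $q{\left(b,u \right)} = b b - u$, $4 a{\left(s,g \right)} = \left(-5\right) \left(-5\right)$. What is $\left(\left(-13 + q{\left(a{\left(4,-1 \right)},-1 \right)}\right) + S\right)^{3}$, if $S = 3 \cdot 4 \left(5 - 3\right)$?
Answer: $\frac{545338513}{4096} \approx 1.3314 \cdot 10^{5}$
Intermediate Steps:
$a{\left(s,g \right)} = \frac{25}{4}$ ($a{\left(s,g \right)} = \frac{\left(-5\right) \left(-5\right)}{4} = \frac{1}{4} \cdot 25 = \frac{25}{4}$)
$q{\left(b,u \right)} = b^{2} - u$
$S = 24$ ($S = 12 \cdot 2 = 24$)
$\left(\left(-13 + q{\left(a{\left(4,-1 \right)},-1 \right)}\right) + S\right)^{3} = \left(\left(-13 - \left(-1 - \left(\frac{25}{4}\right)^{2}\right)\right) + 24\right)^{3} = \left(\left(-13 + \left(\frac{625}{16} + 1\right)\right) + 24\right)^{3} = \left(\left(-13 + \frac{641}{16}\right) + 24\right)^{3} = \left(\frac{433}{16} + 24\right)^{3} = \left(\frac{817}{16}\right)^{3} = \frac{545338513}{4096}$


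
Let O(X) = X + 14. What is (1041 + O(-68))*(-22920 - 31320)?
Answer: -53534880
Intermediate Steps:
O(X) = 14 + X
(1041 + O(-68))*(-22920 - 31320) = (1041 + (14 - 68))*(-22920 - 31320) = (1041 - 54)*(-54240) = 987*(-54240) = -53534880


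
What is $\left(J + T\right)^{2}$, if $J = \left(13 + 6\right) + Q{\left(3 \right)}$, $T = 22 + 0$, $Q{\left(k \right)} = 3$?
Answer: $1936$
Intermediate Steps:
$T = 22$
$J = 22$ ($J = \left(13 + 6\right) + 3 = 19 + 3 = 22$)
$\left(J + T\right)^{2} = \left(22 + 22\right)^{2} = 44^{2} = 1936$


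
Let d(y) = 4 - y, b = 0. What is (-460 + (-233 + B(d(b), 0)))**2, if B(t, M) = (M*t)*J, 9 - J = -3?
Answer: 480249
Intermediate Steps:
J = 12 (J = 9 - 1*(-3) = 9 + 3 = 12)
B(t, M) = 12*M*t (B(t, M) = (M*t)*12 = 12*M*t)
(-460 + (-233 + B(d(b), 0)))**2 = (-460 + (-233 + 12*0*(4 - 1*0)))**2 = (-460 + (-233 + 12*0*(4 + 0)))**2 = (-460 + (-233 + 12*0*4))**2 = (-460 + (-233 + 0))**2 = (-460 - 233)**2 = (-693)**2 = 480249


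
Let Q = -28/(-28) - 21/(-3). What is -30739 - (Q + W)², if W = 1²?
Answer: -30820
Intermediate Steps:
Q = 8 (Q = -28*(-1/28) - 21*(-⅓) = 1 + 7 = 8)
W = 1
-30739 - (Q + W)² = -30739 - (8 + 1)² = -30739 - 1*9² = -30739 - 1*81 = -30739 - 81 = -30820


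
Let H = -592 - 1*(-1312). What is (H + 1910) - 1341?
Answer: 1289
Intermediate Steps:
H = 720 (H = -592 + 1312 = 720)
(H + 1910) - 1341 = (720 + 1910) - 1341 = 2630 - 1341 = 1289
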